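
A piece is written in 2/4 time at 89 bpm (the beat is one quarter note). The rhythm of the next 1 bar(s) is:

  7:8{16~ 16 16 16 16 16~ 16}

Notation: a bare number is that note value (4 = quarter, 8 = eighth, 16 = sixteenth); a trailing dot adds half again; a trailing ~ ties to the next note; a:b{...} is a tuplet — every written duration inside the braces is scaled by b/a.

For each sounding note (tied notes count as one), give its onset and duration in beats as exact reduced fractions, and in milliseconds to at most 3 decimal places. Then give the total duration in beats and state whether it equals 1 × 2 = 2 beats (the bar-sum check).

1) 0.0ms=0b +385.233ms=4/7b
2) 385.233ms=4/7b +192.616ms=2/7b
3) 577.849ms=6/7b +192.616ms=2/7b
4) 770.465ms=8/7b +192.616ms=2/7b
5) 963.082ms=10/7b +385.233ms=4/7b
Σ=2b of 2 (89bpm 2/4) — PASS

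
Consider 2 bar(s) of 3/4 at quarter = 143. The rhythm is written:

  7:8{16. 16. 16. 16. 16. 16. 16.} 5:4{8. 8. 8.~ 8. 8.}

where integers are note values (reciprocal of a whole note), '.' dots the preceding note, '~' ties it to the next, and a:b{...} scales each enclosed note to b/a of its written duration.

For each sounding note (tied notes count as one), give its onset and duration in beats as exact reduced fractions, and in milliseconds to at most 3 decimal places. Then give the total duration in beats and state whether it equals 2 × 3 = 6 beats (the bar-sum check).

1) 0.0ms=0b +179.82ms=3/7b
2) 179.82ms=3/7b +179.82ms=3/7b
3) 359.64ms=6/7b +179.82ms=3/7b
4) 539.461ms=9/7b +179.82ms=3/7b
5) 719.281ms=12/7b +179.82ms=3/7b
6) 899.101ms=15/7b +179.82ms=3/7b
7) 1078.921ms=18/7b +179.82ms=3/7b
8) 1258.741ms=3b +251.748ms=3/5b
9) 1510.49ms=18/5b +251.748ms=3/5b
10) 1762.238ms=21/5b +503.497ms=6/5b
11) 2265.734ms=27/5b +251.748ms=3/5b
Σ=6b of 6 (143bpm 3/4) — PASS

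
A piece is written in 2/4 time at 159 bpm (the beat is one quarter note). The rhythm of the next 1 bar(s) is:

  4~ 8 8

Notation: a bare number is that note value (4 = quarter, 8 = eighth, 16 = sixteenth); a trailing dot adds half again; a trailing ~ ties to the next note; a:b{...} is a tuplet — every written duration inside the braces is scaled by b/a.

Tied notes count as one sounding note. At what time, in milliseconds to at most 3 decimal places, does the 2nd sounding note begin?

1. 0.0ms @ 0 + 566.038ms (3/2)
2. 566.038ms @ 3/2 + 188.679ms (1/2)

note 2 onset = 3/2b = 566.038ms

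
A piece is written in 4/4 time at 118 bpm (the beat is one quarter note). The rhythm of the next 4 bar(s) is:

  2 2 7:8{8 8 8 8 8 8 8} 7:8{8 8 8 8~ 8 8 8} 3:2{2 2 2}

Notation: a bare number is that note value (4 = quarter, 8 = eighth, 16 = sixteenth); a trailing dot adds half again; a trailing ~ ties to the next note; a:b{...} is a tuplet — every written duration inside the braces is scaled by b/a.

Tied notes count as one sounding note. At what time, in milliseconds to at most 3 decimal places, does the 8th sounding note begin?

1. 0.0ms @ 0 + 1016.949ms (2)
2. 1016.949ms @ 2 + 1016.949ms (2)
3. 2033.898ms @ 4 + 290.557ms (4/7)
4. 2324.455ms @ 32/7 + 290.557ms (4/7)
5. 2615.012ms @ 36/7 + 290.557ms (4/7)
6. 2905.569ms @ 40/7 + 290.557ms (4/7)
7. 3196.126ms @ 44/7 + 290.557ms (4/7)
8. 3486.683ms @ 48/7 + 290.557ms (4/7)
9. 3777.24ms @ 52/7 + 290.557ms (4/7)
10. 4067.797ms @ 8 + 290.557ms (4/7)
11. 4358.354ms @ 60/7 + 290.557ms (4/7)
12. 4648.91ms @ 64/7 + 290.557ms (4/7)
13. 4939.467ms @ 68/7 + 581.114ms (8/7)
14. 5520.581ms @ 76/7 + 290.557ms (4/7)
15. 5811.138ms @ 80/7 + 290.557ms (4/7)
16. 6101.695ms @ 12 + 677.966ms (4/3)
17. 6779.661ms @ 40/3 + 677.966ms (4/3)
18. 7457.627ms @ 44/3 + 677.966ms (4/3)

note 8 onset = 48/7b = 3486.683ms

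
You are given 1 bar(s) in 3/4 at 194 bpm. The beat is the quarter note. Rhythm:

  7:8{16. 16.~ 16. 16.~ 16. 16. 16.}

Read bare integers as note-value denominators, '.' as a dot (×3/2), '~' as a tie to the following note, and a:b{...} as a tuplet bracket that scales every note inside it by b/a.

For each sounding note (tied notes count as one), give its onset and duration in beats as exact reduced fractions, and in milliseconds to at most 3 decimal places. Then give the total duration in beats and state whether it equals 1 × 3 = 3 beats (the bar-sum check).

1) 0.0ms=0b +132.548ms=3/7b
2) 132.548ms=3/7b +265.096ms=6/7b
3) 397.644ms=9/7b +265.096ms=6/7b
4) 662.739ms=15/7b +132.548ms=3/7b
5) 795.287ms=18/7b +132.548ms=3/7b
Σ=3b of 3 (194bpm 3/4) — PASS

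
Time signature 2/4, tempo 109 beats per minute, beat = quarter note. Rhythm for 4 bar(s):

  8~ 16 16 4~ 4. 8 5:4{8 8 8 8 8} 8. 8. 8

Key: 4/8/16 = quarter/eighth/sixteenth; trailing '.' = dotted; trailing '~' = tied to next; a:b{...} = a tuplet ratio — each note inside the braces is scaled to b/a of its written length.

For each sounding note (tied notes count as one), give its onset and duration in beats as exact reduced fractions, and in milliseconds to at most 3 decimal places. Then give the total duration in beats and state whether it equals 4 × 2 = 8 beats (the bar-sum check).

1) 0.0ms=0b +412.844ms=3/4b
2) 412.844ms=3/4b +137.615ms=1/4b
3) 550.459ms=1b +1376.147ms=5/2b
4) 1926.606ms=7/2b +275.229ms=1/2b
5) 2201.835ms=4b +220.183ms=2/5b
6) 2422.018ms=22/5b +220.183ms=2/5b
7) 2642.202ms=24/5b +220.183ms=2/5b
8) 2862.385ms=26/5b +220.183ms=2/5b
9) 3082.569ms=28/5b +220.183ms=2/5b
10) 3302.752ms=6b +412.844ms=3/4b
11) 3715.596ms=27/4b +412.844ms=3/4b
12) 4128.44ms=15/2b +275.229ms=1/2b
Σ=8b of 8 (109bpm 2/4) — PASS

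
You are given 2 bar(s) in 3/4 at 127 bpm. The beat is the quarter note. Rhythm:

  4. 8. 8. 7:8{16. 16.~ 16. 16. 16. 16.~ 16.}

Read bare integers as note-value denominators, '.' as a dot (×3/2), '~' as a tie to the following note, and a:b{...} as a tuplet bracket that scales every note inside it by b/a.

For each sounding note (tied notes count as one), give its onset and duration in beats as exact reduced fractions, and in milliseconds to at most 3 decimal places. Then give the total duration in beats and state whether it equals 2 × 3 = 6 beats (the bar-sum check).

1) 0.0ms=0b +708.661ms=3/2b
2) 708.661ms=3/2b +354.331ms=3/4b
3) 1062.992ms=9/4b +354.331ms=3/4b
4) 1417.323ms=3b +202.475ms=3/7b
5) 1619.798ms=24/7b +404.949ms=6/7b
6) 2024.747ms=30/7b +202.475ms=3/7b
7) 2227.222ms=33/7b +202.475ms=3/7b
8) 2429.696ms=36/7b +404.949ms=6/7b
Σ=6b of 6 (127bpm 3/4) — PASS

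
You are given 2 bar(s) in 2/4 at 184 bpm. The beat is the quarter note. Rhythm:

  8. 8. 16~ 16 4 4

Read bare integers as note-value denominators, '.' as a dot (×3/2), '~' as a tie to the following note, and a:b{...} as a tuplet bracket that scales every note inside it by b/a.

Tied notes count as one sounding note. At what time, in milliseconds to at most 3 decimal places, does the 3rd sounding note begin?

note 3 onset = 3/2b = 489.13ms

1. 0.0ms @ 0 + 244.565ms (3/4)
2. 244.565ms @ 3/4 + 244.565ms (3/4)
3. 489.13ms @ 3/2 + 163.043ms (1/2)
4. 652.174ms @ 2 + 326.087ms (1)
5. 978.261ms @ 3 + 326.087ms (1)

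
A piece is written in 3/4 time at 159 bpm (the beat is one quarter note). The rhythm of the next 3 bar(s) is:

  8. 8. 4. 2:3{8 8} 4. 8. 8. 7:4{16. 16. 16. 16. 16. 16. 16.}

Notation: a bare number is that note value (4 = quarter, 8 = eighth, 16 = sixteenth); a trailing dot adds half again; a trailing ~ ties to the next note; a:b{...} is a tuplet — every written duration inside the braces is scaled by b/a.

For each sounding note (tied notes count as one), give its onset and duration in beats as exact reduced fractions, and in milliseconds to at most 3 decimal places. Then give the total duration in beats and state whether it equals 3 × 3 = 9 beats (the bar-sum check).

1) 0.0ms=0b +283.019ms=3/4b
2) 283.019ms=3/4b +283.019ms=3/4b
3) 566.038ms=3/2b +566.038ms=3/2b
4) 1132.075ms=3b +283.019ms=3/4b
5) 1415.094ms=15/4b +283.019ms=3/4b
6) 1698.113ms=9/2b +566.038ms=3/2b
7) 2264.151ms=6b +283.019ms=3/4b
8) 2547.17ms=27/4b +283.019ms=3/4b
9) 2830.189ms=15/2b +80.863ms=3/14b
10) 2911.051ms=54/7b +80.863ms=3/14b
11) 2991.914ms=111/14b +80.863ms=3/14b
12) 3072.776ms=57/7b +80.863ms=3/14b
13) 3153.639ms=117/14b +80.863ms=3/14b
14) 3234.501ms=60/7b +80.863ms=3/14b
15) 3315.364ms=123/14b +80.863ms=3/14b
Σ=9b of 9 (159bpm 3/4) — PASS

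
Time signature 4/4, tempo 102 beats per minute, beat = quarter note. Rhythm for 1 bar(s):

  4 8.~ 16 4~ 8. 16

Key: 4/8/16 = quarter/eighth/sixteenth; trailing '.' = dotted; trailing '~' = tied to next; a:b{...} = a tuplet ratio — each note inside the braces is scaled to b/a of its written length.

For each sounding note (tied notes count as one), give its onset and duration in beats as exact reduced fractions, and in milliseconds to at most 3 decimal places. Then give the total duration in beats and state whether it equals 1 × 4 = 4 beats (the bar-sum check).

1) 0.0ms=0b +588.235ms=1b
2) 588.235ms=1b +588.235ms=1b
3) 1176.471ms=2b +1029.412ms=7/4b
4) 2205.882ms=15/4b +147.059ms=1/4b
Σ=4b of 4 (102bpm 4/4) — PASS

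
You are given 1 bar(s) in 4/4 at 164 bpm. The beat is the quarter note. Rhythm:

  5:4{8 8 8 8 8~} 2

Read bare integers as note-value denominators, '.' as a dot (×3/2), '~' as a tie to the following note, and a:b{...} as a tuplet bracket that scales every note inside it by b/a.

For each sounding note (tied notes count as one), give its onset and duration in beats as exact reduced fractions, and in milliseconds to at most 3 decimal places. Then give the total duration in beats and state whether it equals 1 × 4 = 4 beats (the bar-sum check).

1) 0.0ms=0b +146.341ms=2/5b
2) 146.341ms=2/5b +146.341ms=2/5b
3) 292.683ms=4/5b +146.341ms=2/5b
4) 439.024ms=6/5b +146.341ms=2/5b
5) 585.366ms=8/5b +878.049ms=12/5b
Σ=4b of 4 (164bpm 4/4) — PASS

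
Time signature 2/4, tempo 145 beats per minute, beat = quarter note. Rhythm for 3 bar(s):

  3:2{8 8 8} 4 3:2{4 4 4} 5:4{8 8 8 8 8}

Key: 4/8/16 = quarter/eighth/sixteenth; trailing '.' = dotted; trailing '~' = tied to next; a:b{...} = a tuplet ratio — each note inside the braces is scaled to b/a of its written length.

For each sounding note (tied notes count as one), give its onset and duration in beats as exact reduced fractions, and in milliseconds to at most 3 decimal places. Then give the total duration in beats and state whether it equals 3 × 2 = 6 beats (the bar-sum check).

1) 0.0ms=0b +137.931ms=1/3b
2) 137.931ms=1/3b +137.931ms=1/3b
3) 275.862ms=2/3b +137.931ms=1/3b
4) 413.793ms=1b +413.793ms=1b
5) 827.586ms=2b +275.862ms=2/3b
6) 1103.448ms=8/3b +275.862ms=2/3b
7) 1379.31ms=10/3b +275.862ms=2/3b
8) 1655.172ms=4b +165.517ms=2/5b
9) 1820.69ms=22/5b +165.517ms=2/5b
10) 1986.207ms=24/5b +165.517ms=2/5b
11) 2151.724ms=26/5b +165.517ms=2/5b
12) 2317.241ms=28/5b +165.517ms=2/5b
Σ=6b of 6 (145bpm 2/4) — PASS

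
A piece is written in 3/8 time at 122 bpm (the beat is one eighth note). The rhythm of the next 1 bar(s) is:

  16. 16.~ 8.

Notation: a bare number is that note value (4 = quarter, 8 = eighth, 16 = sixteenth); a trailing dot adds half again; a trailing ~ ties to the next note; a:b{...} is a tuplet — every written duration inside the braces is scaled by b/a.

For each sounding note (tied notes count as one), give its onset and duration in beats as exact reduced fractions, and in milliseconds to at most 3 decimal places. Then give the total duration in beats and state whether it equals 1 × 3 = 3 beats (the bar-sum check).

1) 0.0ms=0b +368.852ms=3/4b
2) 368.852ms=3/4b +1106.557ms=9/4b
Σ=3b of 3 (122bpm 3/8) — PASS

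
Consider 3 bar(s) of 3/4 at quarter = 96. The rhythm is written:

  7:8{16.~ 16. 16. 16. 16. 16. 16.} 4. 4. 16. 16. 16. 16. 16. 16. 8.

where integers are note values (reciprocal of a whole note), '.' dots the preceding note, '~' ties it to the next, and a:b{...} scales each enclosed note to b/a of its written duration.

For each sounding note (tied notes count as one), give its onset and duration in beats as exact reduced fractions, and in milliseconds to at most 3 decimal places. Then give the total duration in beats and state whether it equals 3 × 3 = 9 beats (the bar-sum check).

1) 0.0ms=0b +535.714ms=6/7b
2) 535.714ms=6/7b +267.857ms=3/7b
3) 803.571ms=9/7b +267.857ms=3/7b
4) 1071.429ms=12/7b +267.857ms=3/7b
5) 1339.286ms=15/7b +267.857ms=3/7b
6) 1607.143ms=18/7b +267.857ms=3/7b
7) 1875.0ms=3b +937.5ms=3/2b
8) 2812.5ms=9/2b +937.5ms=3/2b
9) 3750.0ms=6b +234.375ms=3/8b
10) 3984.375ms=51/8b +234.375ms=3/8b
11) 4218.75ms=27/4b +234.375ms=3/8b
12) 4453.125ms=57/8b +234.375ms=3/8b
13) 4687.5ms=15/2b +234.375ms=3/8b
14) 4921.875ms=63/8b +234.375ms=3/8b
15) 5156.25ms=33/4b +468.75ms=3/4b
Σ=9b of 9 (96bpm 3/4) — PASS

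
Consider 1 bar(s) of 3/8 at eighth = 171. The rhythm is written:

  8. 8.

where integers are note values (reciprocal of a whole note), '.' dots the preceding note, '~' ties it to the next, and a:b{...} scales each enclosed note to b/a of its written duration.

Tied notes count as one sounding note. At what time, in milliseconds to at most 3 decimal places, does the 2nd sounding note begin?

note 2 onset = 3/2b = 526.316ms

1. 0.0ms @ 0 + 526.316ms (3/2)
2. 526.316ms @ 3/2 + 526.316ms (3/2)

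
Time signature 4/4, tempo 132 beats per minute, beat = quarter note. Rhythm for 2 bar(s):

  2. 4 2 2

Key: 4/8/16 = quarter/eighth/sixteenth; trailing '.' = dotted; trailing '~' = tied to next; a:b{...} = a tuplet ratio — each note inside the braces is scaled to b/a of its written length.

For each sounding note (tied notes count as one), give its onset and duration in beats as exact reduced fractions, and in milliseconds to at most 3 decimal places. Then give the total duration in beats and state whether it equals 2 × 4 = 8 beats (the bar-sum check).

1) 0.0ms=0b +1363.636ms=3b
2) 1363.636ms=3b +454.545ms=1b
3) 1818.182ms=4b +909.091ms=2b
4) 2727.273ms=6b +909.091ms=2b
Σ=8b of 8 (132bpm 4/4) — PASS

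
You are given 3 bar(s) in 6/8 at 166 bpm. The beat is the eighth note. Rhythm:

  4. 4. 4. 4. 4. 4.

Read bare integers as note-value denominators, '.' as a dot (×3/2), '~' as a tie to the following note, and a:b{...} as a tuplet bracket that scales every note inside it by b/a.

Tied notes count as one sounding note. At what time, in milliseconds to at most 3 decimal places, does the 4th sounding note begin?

1. 0.0ms @ 0 + 1084.337ms (3)
2. 1084.337ms @ 3 + 1084.337ms (3)
3. 2168.675ms @ 6 + 1084.337ms (3)
4. 3253.012ms @ 9 + 1084.337ms (3)
5. 4337.349ms @ 12 + 1084.337ms (3)
6. 5421.687ms @ 15 + 1084.337ms (3)

note 4 onset = 9b = 3253.012ms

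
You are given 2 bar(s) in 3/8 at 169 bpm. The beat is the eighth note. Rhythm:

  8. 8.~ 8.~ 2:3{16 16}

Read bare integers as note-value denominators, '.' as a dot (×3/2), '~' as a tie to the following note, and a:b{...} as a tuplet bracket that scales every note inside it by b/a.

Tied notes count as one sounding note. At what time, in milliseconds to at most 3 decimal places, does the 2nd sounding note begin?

note 2 onset = 3/2b = 532.544ms

1. 0.0ms @ 0 + 532.544ms (3/2)
2. 532.544ms @ 3/2 + 1331.361ms (15/4)
3. 1863.905ms @ 21/4 + 266.272ms (3/4)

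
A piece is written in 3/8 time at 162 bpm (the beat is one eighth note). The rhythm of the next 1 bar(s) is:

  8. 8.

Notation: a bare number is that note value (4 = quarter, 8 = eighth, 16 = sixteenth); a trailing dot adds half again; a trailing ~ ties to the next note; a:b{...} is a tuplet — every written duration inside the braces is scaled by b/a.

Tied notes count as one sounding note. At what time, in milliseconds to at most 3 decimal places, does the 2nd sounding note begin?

1. 0.0ms @ 0 + 555.556ms (3/2)
2. 555.556ms @ 3/2 + 555.556ms (3/2)

note 2 onset = 3/2b = 555.556ms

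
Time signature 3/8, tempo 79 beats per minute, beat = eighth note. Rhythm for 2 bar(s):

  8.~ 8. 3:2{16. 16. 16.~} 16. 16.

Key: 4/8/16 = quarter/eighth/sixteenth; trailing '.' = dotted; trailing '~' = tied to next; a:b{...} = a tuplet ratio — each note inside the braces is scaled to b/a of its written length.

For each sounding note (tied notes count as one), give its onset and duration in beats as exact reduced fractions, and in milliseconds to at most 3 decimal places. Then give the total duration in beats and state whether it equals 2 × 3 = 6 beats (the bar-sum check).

1) 0.0ms=0b +2278.481ms=3b
2) 2278.481ms=3b +379.747ms=1/2b
3) 2658.228ms=7/2b +379.747ms=1/2b
4) 3037.975ms=4b +949.367ms=5/4b
5) 3987.342ms=21/4b +569.62ms=3/4b
Σ=6b of 6 (79bpm 3/8) — PASS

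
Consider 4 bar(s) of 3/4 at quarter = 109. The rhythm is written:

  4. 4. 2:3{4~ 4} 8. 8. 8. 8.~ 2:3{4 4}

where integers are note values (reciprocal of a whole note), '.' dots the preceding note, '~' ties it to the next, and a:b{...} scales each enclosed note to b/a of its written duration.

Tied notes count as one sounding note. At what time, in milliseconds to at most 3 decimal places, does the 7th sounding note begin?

note 7 onset = 33/4b = 4541.284ms

1. 0.0ms @ 0 + 825.688ms (3/2)
2. 825.688ms @ 3/2 + 825.688ms (3/2)
3. 1651.376ms @ 3 + 1651.376ms (3)
4. 3302.752ms @ 6 + 412.844ms (3/4)
5. 3715.596ms @ 27/4 + 412.844ms (3/4)
6. 4128.44ms @ 15/2 + 412.844ms (3/4)
7. 4541.284ms @ 33/4 + 1238.532ms (9/4)
8. 5779.817ms @ 21/2 + 825.688ms (3/2)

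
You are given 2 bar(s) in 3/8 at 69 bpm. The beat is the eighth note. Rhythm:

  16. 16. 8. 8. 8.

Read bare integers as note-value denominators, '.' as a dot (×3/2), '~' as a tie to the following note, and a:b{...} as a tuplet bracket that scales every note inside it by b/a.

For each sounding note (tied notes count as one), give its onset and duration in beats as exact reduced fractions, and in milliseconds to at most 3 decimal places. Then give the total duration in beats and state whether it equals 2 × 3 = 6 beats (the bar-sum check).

1) 0.0ms=0b +652.174ms=3/4b
2) 652.174ms=3/4b +652.174ms=3/4b
3) 1304.348ms=3/2b +1304.348ms=3/2b
4) 2608.696ms=3b +1304.348ms=3/2b
5) 3913.043ms=9/2b +1304.348ms=3/2b
Σ=6b of 6 (69bpm 3/8) — PASS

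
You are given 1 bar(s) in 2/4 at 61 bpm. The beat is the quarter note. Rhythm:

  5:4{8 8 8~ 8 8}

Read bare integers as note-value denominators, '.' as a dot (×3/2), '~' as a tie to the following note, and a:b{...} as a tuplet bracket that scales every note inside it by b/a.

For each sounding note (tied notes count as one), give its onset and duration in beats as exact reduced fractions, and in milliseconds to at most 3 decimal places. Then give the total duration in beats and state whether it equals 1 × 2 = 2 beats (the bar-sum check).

1) 0.0ms=0b +393.443ms=2/5b
2) 393.443ms=2/5b +393.443ms=2/5b
3) 786.885ms=4/5b +786.885ms=4/5b
4) 1573.77ms=8/5b +393.443ms=2/5b
Σ=2b of 2 (61bpm 2/4) — PASS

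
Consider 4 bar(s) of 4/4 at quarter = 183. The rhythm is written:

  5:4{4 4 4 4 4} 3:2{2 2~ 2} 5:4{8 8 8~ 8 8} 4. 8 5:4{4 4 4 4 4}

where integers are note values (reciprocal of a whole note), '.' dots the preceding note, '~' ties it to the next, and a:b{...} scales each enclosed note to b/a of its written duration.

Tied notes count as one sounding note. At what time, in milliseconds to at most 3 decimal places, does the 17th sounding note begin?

1. 0.0ms @ 0 + 262.295ms (4/5)
2. 262.295ms @ 4/5 + 262.295ms (4/5)
3. 524.59ms @ 8/5 + 262.295ms (4/5)
4. 786.885ms @ 12/5 + 262.295ms (4/5)
5. 1049.18ms @ 16/5 + 262.295ms (4/5)
6. 1311.475ms @ 4 + 437.158ms (4/3)
7. 1748.634ms @ 16/3 + 874.317ms (8/3)
8. 2622.951ms @ 8 + 131.148ms (2/5)
9. 2754.098ms @ 42/5 + 131.148ms (2/5)
10. 2885.246ms @ 44/5 + 262.295ms (4/5)
11. 3147.541ms @ 48/5 + 131.148ms (2/5)
12. 3278.689ms @ 10 + 491.803ms (3/2)
13. 3770.492ms @ 23/2 + 163.934ms (1/2)
14. 3934.426ms @ 12 + 262.295ms (4/5)
15. 4196.721ms @ 64/5 + 262.295ms (4/5)
16. 4459.016ms @ 68/5 + 262.295ms (4/5)
17. 4721.311ms @ 72/5 + 262.295ms (4/5)
18. 4983.607ms @ 76/5 + 262.295ms (4/5)

note 17 onset = 72/5b = 4721.311ms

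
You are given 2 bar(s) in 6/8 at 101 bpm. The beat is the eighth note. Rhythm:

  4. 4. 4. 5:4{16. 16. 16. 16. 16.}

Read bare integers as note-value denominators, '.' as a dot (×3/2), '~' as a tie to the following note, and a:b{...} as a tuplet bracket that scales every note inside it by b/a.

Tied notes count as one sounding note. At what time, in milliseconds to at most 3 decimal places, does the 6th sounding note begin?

1. 0.0ms @ 0 + 1782.178ms (3)
2. 1782.178ms @ 3 + 1782.178ms (3)
3. 3564.356ms @ 6 + 1782.178ms (3)
4. 5346.535ms @ 9 + 356.436ms (3/5)
5. 5702.97ms @ 48/5 + 356.436ms (3/5)
6. 6059.406ms @ 51/5 + 356.436ms (3/5)
7. 6415.842ms @ 54/5 + 356.436ms (3/5)
8. 6772.277ms @ 57/5 + 356.436ms (3/5)

note 6 onset = 51/5b = 6059.406ms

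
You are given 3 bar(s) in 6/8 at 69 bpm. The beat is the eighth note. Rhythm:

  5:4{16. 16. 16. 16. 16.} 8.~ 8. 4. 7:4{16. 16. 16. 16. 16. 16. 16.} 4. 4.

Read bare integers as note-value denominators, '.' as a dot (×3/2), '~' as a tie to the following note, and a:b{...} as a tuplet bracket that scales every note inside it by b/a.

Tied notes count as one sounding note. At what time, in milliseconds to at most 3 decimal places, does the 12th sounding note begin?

1. 0.0ms @ 0 + 521.739ms (3/5)
2. 521.739ms @ 3/5 + 521.739ms (3/5)
3. 1043.478ms @ 6/5 + 521.739ms (3/5)
4. 1565.217ms @ 9/5 + 521.739ms (3/5)
5. 2086.957ms @ 12/5 + 521.739ms (3/5)
6. 2608.696ms @ 3 + 2608.696ms (3)
7. 5217.391ms @ 6 + 2608.696ms (3)
8. 7826.087ms @ 9 + 372.671ms (3/7)
9. 8198.758ms @ 66/7 + 372.671ms (3/7)
10. 8571.429ms @ 69/7 + 372.671ms (3/7)
11. 8944.099ms @ 72/7 + 372.671ms (3/7)
12. 9316.77ms @ 75/7 + 372.671ms (3/7)
13. 9689.441ms @ 78/7 + 372.671ms (3/7)
14. 10062.112ms @ 81/7 + 372.671ms (3/7)
15. 10434.783ms @ 12 + 2608.696ms (3)
16. 13043.478ms @ 15 + 2608.696ms (3)

note 12 onset = 75/7b = 9316.77ms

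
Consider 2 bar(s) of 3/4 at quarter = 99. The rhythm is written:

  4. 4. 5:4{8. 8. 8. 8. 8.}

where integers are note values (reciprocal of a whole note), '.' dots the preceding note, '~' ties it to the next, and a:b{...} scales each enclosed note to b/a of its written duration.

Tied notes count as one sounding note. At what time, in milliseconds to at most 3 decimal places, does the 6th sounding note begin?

1. 0.0ms @ 0 + 909.091ms (3/2)
2. 909.091ms @ 3/2 + 909.091ms (3/2)
3. 1818.182ms @ 3 + 363.636ms (3/5)
4. 2181.818ms @ 18/5 + 363.636ms (3/5)
5. 2545.455ms @ 21/5 + 363.636ms (3/5)
6. 2909.091ms @ 24/5 + 363.636ms (3/5)
7. 3272.727ms @ 27/5 + 363.636ms (3/5)

note 6 onset = 24/5b = 2909.091ms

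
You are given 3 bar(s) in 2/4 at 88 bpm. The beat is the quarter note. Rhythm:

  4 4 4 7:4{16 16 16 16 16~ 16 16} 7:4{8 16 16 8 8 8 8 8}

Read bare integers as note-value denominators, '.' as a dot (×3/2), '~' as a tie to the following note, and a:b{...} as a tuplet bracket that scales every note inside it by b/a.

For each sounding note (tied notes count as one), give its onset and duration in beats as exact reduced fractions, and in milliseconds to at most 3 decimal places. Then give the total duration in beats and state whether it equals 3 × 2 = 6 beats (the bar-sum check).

1) 0.0ms=0b +681.818ms=1b
2) 681.818ms=1b +681.818ms=1b
3) 1363.636ms=2b +681.818ms=1b
4) 2045.455ms=3b +97.403ms=1/7b
5) 2142.857ms=22/7b +97.403ms=1/7b
6) 2240.26ms=23/7b +97.403ms=1/7b
7) 2337.662ms=24/7b +97.403ms=1/7b
8) 2435.065ms=25/7b +194.805ms=2/7b
9) 2629.87ms=27/7b +97.403ms=1/7b
10) 2727.273ms=4b +194.805ms=2/7b
11) 2922.078ms=30/7b +97.403ms=1/7b
12) 3019.481ms=31/7b +97.403ms=1/7b
13) 3116.883ms=32/7b +194.805ms=2/7b
14) 3311.688ms=34/7b +194.805ms=2/7b
15) 3506.494ms=36/7b +194.805ms=2/7b
16) 3701.299ms=38/7b +194.805ms=2/7b
17) 3896.104ms=40/7b +194.805ms=2/7b
Σ=6b of 6 (88bpm 2/4) — PASS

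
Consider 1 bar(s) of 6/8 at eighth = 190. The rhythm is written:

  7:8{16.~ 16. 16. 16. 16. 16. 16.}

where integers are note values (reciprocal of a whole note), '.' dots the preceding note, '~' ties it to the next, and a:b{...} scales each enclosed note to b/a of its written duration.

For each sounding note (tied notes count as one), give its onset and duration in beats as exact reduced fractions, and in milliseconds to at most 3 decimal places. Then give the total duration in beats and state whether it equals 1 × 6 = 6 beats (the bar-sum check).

1) 0.0ms=0b +541.353ms=12/7b
2) 541.353ms=12/7b +270.677ms=6/7b
3) 812.03ms=18/7b +270.677ms=6/7b
4) 1082.707ms=24/7b +270.677ms=6/7b
5) 1353.383ms=30/7b +270.677ms=6/7b
6) 1624.06ms=36/7b +270.677ms=6/7b
Σ=6b of 6 (190bpm 6/8) — PASS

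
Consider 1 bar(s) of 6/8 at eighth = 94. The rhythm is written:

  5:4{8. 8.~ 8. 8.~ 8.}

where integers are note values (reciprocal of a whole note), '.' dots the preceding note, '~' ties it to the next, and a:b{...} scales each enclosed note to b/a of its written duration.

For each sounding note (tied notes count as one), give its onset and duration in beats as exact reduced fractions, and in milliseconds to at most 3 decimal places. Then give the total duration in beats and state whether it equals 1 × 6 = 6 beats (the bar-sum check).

1) 0.0ms=0b +765.957ms=6/5b
2) 765.957ms=6/5b +1531.915ms=12/5b
3) 2297.872ms=18/5b +1531.915ms=12/5b
Σ=6b of 6 (94bpm 6/8) — PASS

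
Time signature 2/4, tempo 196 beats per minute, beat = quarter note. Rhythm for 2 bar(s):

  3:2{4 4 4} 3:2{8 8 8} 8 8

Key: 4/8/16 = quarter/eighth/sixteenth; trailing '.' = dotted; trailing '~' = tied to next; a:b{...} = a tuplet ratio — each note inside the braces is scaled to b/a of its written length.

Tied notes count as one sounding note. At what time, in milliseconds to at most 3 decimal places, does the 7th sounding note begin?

1. 0.0ms @ 0 + 204.082ms (2/3)
2. 204.082ms @ 2/3 + 204.082ms (2/3)
3. 408.163ms @ 4/3 + 204.082ms (2/3)
4. 612.245ms @ 2 + 102.041ms (1/3)
5. 714.286ms @ 7/3 + 102.041ms (1/3)
6. 816.327ms @ 8/3 + 102.041ms (1/3)
7. 918.367ms @ 3 + 153.061ms (1/2)
8. 1071.429ms @ 7/2 + 153.061ms (1/2)

note 7 onset = 3b = 918.367ms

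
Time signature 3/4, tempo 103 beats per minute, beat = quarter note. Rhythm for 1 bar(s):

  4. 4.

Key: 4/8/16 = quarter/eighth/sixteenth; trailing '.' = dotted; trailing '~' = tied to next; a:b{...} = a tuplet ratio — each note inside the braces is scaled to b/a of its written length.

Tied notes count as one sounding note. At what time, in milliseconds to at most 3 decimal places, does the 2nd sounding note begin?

note 2 onset = 3/2b = 873.786ms

1. 0.0ms @ 0 + 873.786ms (3/2)
2. 873.786ms @ 3/2 + 873.786ms (3/2)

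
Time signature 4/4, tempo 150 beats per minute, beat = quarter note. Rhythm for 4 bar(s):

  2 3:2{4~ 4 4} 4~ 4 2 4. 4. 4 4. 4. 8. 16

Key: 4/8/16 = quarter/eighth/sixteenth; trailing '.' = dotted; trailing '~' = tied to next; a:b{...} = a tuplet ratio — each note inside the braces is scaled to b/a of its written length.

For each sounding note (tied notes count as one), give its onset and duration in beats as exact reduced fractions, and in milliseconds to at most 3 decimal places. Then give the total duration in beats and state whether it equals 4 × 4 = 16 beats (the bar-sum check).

1) 0.0ms=0b +800.0ms=2b
2) 800.0ms=2b +533.333ms=4/3b
3) 1333.333ms=10/3b +266.667ms=2/3b
4) 1600.0ms=4b +800.0ms=2b
5) 2400.0ms=6b +800.0ms=2b
6) 3200.0ms=8b +600.0ms=3/2b
7) 3800.0ms=19/2b +600.0ms=3/2b
8) 4400.0ms=11b +400.0ms=1b
9) 4800.0ms=12b +600.0ms=3/2b
10) 5400.0ms=27/2b +600.0ms=3/2b
11) 6000.0ms=15b +300.0ms=3/4b
12) 6300.0ms=63/4b +100.0ms=1/4b
Σ=16b of 16 (150bpm 4/4) — PASS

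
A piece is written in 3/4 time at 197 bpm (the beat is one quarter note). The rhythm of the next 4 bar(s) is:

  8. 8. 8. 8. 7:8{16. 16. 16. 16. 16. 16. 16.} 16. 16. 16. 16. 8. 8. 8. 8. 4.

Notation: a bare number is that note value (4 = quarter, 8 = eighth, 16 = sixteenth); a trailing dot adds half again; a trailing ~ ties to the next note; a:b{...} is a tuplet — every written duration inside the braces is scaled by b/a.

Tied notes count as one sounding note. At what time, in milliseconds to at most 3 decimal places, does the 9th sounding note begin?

note 9 onset = 33/7b = 1435.823ms

1. 0.0ms @ 0 + 228.426ms (3/4)
2. 228.426ms @ 3/4 + 228.426ms (3/4)
3. 456.853ms @ 3/2 + 228.426ms (3/4)
4. 685.279ms @ 9/4 + 228.426ms (3/4)
5. 913.706ms @ 3 + 130.529ms (3/7)
6. 1044.235ms @ 24/7 + 130.529ms (3/7)
7. 1174.764ms @ 27/7 + 130.529ms (3/7)
8. 1305.294ms @ 30/7 + 130.529ms (3/7)
9. 1435.823ms @ 33/7 + 130.529ms (3/7)
10. 1566.352ms @ 36/7 + 130.529ms (3/7)
11. 1696.882ms @ 39/7 + 130.529ms (3/7)
12. 1827.411ms @ 6 + 114.213ms (3/8)
13. 1941.624ms @ 51/8 + 114.213ms (3/8)
14. 2055.838ms @ 27/4 + 114.213ms (3/8)
15. 2170.051ms @ 57/8 + 114.213ms (3/8)
16. 2284.264ms @ 15/2 + 228.426ms (3/4)
17. 2512.69ms @ 33/4 + 228.426ms (3/4)
18. 2741.117ms @ 9 + 228.426ms (3/4)
19. 2969.543ms @ 39/4 + 228.426ms (3/4)
20. 3197.97ms @ 21/2 + 456.853ms (3/2)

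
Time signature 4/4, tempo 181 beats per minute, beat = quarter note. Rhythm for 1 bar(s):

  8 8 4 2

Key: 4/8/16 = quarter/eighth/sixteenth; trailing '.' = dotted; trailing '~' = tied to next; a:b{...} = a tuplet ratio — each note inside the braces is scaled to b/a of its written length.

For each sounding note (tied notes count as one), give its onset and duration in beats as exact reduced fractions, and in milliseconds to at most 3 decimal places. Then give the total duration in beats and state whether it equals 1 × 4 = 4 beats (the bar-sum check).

1) 0.0ms=0b +165.746ms=1/2b
2) 165.746ms=1/2b +165.746ms=1/2b
3) 331.492ms=1b +331.492ms=1b
4) 662.983ms=2b +662.983ms=2b
Σ=4b of 4 (181bpm 4/4) — PASS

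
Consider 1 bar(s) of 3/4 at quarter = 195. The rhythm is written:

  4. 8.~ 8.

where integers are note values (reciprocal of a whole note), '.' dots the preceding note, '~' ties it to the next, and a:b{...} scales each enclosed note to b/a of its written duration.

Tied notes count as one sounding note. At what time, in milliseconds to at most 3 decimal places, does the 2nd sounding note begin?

1. 0.0ms @ 0 + 461.538ms (3/2)
2. 461.538ms @ 3/2 + 461.538ms (3/2)

note 2 onset = 3/2b = 461.538ms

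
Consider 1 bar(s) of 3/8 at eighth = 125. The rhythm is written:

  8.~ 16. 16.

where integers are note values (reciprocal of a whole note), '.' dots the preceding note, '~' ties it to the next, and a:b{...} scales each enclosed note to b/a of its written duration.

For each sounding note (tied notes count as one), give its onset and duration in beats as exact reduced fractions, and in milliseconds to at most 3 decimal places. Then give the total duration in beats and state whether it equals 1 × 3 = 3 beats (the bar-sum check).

1) 0.0ms=0b +1080.0ms=9/4b
2) 1080.0ms=9/4b +360.0ms=3/4b
Σ=3b of 3 (125bpm 3/8) — PASS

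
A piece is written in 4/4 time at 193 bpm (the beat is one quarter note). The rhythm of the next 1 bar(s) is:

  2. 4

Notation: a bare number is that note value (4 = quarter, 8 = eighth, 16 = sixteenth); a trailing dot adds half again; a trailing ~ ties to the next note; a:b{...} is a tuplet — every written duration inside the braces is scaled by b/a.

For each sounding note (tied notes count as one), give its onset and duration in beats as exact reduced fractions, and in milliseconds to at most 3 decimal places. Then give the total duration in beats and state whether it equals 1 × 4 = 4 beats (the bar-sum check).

1) 0.0ms=0b +932.642ms=3b
2) 932.642ms=3b +310.881ms=1b
Σ=4b of 4 (193bpm 4/4) — PASS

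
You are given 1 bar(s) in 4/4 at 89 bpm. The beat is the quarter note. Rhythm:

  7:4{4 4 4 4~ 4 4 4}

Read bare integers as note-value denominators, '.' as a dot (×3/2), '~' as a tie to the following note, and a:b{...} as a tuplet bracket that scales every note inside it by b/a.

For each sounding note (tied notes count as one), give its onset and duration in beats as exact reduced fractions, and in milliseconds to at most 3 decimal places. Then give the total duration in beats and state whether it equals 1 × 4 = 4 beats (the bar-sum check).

1) 0.0ms=0b +385.233ms=4/7b
2) 385.233ms=4/7b +385.233ms=4/7b
3) 770.465ms=8/7b +385.233ms=4/7b
4) 1155.698ms=12/7b +770.465ms=8/7b
5) 1926.164ms=20/7b +385.233ms=4/7b
6) 2311.396ms=24/7b +385.233ms=4/7b
Σ=4b of 4 (89bpm 4/4) — PASS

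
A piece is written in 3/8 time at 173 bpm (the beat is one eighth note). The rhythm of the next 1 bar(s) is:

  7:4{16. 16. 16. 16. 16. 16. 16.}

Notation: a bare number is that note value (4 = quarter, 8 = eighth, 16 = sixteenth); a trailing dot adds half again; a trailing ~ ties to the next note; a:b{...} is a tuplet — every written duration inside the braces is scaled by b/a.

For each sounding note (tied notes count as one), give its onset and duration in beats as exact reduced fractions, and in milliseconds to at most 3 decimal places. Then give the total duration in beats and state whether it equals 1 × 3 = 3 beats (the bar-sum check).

1) 0.0ms=0b +148.637ms=3/7b
2) 148.637ms=3/7b +148.637ms=3/7b
3) 297.275ms=6/7b +148.637ms=3/7b
4) 445.912ms=9/7b +148.637ms=3/7b
5) 594.55ms=12/7b +148.637ms=3/7b
6) 743.187ms=15/7b +148.637ms=3/7b
7) 891.825ms=18/7b +148.637ms=3/7b
Σ=3b of 3 (173bpm 3/8) — PASS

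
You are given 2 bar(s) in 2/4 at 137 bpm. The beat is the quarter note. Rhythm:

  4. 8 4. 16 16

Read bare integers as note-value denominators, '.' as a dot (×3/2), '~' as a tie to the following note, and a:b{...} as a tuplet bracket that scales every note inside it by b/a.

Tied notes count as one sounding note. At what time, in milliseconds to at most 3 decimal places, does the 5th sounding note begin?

1. 0.0ms @ 0 + 656.934ms (3/2)
2. 656.934ms @ 3/2 + 218.978ms (1/2)
3. 875.912ms @ 2 + 656.934ms (3/2)
4. 1532.847ms @ 7/2 + 109.489ms (1/4)
5. 1642.336ms @ 15/4 + 109.489ms (1/4)

note 5 onset = 15/4b = 1642.336ms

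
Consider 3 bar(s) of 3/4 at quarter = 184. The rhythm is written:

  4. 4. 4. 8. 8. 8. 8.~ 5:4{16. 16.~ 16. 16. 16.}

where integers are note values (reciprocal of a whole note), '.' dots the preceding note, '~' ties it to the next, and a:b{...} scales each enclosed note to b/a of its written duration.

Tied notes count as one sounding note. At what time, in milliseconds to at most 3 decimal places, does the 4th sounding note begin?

1. 0.0ms @ 0 + 489.13ms (3/2)
2. 489.13ms @ 3/2 + 489.13ms (3/2)
3. 978.261ms @ 3 + 489.13ms (3/2)
4. 1467.391ms @ 9/2 + 244.565ms (3/4)
5. 1711.957ms @ 21/4 + 244.565ms (3/4)
6. 1956.522ms @ 6 + 244.565ms (3/4)
7. 2201.087ms @ 27/4 + 342.391ms (21/20)
8. 2543.478ms @ 39/5 + 195.652ms (3/5)
9. 2739.13ms @ 42/5 + 97.826ms (3/10)
10. 2836.957ms @ 87/10 + 97.826ms (3/10)

note 4 onset = 9/2b = 1467.391ms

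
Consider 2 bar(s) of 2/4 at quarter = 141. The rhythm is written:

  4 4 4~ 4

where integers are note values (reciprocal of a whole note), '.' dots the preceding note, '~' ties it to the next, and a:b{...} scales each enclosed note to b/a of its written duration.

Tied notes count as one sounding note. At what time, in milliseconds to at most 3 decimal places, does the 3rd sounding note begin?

1. 0.0ms @ 0 + 425.532ms (1)
2. 425.532ms @ 1 + 425.532ms (1)
3. 851.064ms @ 2 + 851.064ms (2)

note 3 onset = 2b = 851.064ms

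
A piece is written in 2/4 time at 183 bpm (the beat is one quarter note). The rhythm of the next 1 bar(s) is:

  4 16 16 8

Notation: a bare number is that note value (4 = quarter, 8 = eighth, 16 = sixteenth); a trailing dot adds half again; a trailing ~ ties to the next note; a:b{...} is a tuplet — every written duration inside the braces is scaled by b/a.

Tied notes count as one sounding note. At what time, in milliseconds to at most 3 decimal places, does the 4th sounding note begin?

1. 0.0ms @ 0 + 327.869ms (1)
2. 327.869ms @ 1 + 81.967ms (1/4)
3. 409.836ms @ 5/4 + 81.967ms (1/4)
4. 491.803ms @ 3/2 + 163.934ms (1/2)

note 4 onset = 3/2b = 491.803ms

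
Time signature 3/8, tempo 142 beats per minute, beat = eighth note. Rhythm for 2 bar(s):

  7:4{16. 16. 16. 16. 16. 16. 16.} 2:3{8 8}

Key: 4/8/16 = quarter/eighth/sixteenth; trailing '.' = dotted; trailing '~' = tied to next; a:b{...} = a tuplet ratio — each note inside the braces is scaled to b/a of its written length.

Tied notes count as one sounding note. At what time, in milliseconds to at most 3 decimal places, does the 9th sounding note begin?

note 9 onset = 9/2b = 1901.408ms

1. 0.0ms @ 0 + 181.087ms (3/7)
2. 181.087ms @ 3/7 + 181.087ms (3/7)
3. 362.173ms @ 6/7 + 181.087ms (3/7)
4. 543.26ms @ 9/7 + 181.087ms (3/7)
5. 724.346ms @ 12/7 + 181.087ms (3/7)
6. 905.433ms @ 15/7 + 181.087ms (3/7)
7. 1086.519ms @ 18/7 + 181.087ms (3/7)
8. 1267.606ms @ 3 + 633.803ms (3/2)
9. 1901.408ms @ 9/2 + 633.803ms (3/2)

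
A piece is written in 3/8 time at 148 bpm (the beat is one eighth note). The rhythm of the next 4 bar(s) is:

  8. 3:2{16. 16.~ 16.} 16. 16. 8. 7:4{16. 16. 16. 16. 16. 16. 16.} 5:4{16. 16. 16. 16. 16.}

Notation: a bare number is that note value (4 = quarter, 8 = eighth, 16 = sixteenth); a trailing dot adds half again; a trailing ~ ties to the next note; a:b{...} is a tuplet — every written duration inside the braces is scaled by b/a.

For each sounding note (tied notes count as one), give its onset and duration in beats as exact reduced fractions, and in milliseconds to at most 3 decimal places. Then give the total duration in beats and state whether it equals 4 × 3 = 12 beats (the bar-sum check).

1) 0.0ms=0b +608.108ms=3/2b
2) 608.108ms=3/2b +202.703ms=1/2b
3) 810.811ms=2b +405.405ms=1b
4) 1216.216ms=3b +304.054ms=3/4b
5) 1520.27ms=15/4b +304.054ms=3/4b
6) 1824.324ms=9/2b +608.108ms=3/2b
7) 2432.432ms=6b +173.745ms=3/7b
8) 2606.178ms=45/7b +173.745ms=3/7b
9) 2779.923ms=48/7b +173.745ms=3/7b
10) 2953.668ms=51/7b +173.745ms=3/7b
11) 3127.413ms=54/7b +173.745ms=3/7b
12) 3301.158ms=57/7b +173.745ms=3/7b
13) 3474.903ms=60/7b +173.745ms=3/7b
14) 3648.649ms=9b +243.243ms=3/5b
15) 3891.892ms=48/5b +243.243ms=3/5b
16) 4135.135ms=51/5b +243.243ms=3/5b
17) 4378.378ms=54/5b +243.243ms=3/5b
18) 4621.622ms=57/5b +243.243ms=3/5b
Σ=12b of 12 (148bpm 3/8) — PASS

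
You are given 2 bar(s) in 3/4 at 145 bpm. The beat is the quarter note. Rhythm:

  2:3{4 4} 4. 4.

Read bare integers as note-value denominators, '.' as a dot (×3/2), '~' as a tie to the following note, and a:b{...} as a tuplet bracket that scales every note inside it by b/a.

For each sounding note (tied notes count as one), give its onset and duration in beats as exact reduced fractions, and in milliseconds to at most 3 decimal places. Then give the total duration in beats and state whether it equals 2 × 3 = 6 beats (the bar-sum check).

1) 0.0ms=0b +620.69ms=3/2b
2) 620.69ms=3/2b +620.69ms=3/2b
3) 1241.379ms=3b +620.69ms=3/2b
4) 1862.069ms=9/2b +620.69ms=3/2b
Σ=6b of 6 (145bpm 3/4) — PASS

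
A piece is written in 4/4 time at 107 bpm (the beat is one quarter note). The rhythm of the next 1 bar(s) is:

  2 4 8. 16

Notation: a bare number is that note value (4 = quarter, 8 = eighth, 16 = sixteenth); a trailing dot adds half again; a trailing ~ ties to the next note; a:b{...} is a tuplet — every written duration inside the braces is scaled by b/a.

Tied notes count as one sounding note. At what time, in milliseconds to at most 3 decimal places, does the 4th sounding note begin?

note 4 onset = 15/4b = 2102.804ms

1. 0.0ms @ 0 + 1121.495ms (2)
2. 1121.495ms @ 2 + 560.748ms (1)
3. 1682.243ms @ 3 + 420.561ms (3/4)
4. 2102.804ms @ 15/4 + 140.187ms (1/4)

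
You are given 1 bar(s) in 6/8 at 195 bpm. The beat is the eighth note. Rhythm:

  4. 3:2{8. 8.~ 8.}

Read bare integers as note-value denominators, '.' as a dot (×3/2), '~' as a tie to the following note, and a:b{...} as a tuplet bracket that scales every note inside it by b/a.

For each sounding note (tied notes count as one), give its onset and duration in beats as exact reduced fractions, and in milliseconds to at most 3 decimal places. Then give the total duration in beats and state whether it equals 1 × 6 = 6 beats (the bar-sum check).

1) 0.0ms=0b +923.077ms=3b
2) 923.077ms=3b +307.692ms=1b
3) 1230.769ms=4b +615.385ms=2b
Σ=6b of 6 (195bpm 6/8) — PASS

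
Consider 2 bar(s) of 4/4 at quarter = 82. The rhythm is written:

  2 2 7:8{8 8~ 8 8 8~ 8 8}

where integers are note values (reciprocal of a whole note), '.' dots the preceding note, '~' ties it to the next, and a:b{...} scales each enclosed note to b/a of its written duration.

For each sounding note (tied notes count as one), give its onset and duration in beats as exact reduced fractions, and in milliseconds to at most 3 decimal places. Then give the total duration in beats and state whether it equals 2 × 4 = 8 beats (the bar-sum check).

1) 0.0ms=0b +1463.415ms=2b
2) 1463.415ms=2b +1463.415ms=2b
3) 2926.829ms=4b +418.118ms=4/7b
4) 3344.948ms=32/7b +836.237ms=8/7b
5) 4181.185ms=40/7b +418.118ms=4/7b
6) 4599.303ms=44/7b +836.237ms=8/7b
7) 5435.54ms=52/7b +418.118ms=4/7b
Σ=8b of 8 (82bpm 4/4) — PASS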